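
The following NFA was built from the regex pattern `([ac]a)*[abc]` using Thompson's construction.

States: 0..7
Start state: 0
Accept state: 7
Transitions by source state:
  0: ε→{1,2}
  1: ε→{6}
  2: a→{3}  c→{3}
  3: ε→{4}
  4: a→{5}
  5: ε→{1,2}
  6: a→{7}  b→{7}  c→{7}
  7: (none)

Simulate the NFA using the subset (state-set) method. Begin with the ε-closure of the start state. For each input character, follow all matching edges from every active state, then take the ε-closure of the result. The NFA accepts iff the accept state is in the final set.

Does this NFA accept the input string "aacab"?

start: ε-closure({0}) = {0,1,2,6}
'a' @ 1: {3,4,7}  ✓accept
'a' @ 2: {1,2,5,6}
'c' @ 3: {3,4,7}  ✓accept
'a' @ 4: {1,2,5,6}
'b' @ 5: {7}  ✓accept
after full input: {7}  (accept=7 in)

Answer: ACCEPT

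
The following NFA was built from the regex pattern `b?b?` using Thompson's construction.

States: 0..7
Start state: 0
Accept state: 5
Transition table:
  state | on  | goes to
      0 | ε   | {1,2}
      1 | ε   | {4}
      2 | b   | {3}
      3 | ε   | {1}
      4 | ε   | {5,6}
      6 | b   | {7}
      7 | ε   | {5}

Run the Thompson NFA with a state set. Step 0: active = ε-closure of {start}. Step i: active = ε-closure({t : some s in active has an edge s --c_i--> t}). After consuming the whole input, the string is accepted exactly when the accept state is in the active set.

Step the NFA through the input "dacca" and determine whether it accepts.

Answer: REJECT

Trace:
S₀ = ε-closure({0}) = {0,1,2,4,5,6}
'd' @ 1: {}  — state set empty
rest 'acca' ignored (set empty)
after full input: {}  (accept=5 not in)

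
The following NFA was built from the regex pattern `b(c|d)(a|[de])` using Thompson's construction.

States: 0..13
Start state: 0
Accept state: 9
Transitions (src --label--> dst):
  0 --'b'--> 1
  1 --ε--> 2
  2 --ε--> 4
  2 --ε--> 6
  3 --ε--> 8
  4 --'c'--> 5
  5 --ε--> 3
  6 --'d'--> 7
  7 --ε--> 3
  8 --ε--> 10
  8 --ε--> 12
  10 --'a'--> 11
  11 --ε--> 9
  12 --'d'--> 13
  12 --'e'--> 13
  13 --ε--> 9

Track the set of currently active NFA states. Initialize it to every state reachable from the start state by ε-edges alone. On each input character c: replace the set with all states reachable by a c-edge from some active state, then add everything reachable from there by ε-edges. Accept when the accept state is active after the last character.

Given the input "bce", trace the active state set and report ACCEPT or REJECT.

initial (ε-close {0}): {0}
'b' @ 1: {1,2,4,6}
'c' @ 2: {3,5,8,10,12}
'e' @ 3: {9,13}  ✓accept
final: {9,13}; accept 9 in set

Answer: ACCEPT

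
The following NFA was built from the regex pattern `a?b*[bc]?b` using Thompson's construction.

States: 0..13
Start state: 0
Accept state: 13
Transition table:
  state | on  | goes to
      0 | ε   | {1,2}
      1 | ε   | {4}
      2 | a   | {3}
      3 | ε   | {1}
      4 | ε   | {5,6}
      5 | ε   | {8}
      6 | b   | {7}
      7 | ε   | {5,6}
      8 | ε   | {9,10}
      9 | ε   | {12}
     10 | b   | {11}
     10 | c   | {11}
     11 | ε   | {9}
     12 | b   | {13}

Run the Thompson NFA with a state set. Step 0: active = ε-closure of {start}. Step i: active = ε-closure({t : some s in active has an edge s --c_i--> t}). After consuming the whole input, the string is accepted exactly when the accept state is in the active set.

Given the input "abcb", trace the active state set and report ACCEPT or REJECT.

Answer: ACCEPT

Trace:
initial (ε-close {0}): {0,1,2,4,5,6,8,9,10,12}
'a' @ 1: {1,3,4,5,6,8,9,10,12}
'b' @ 2: {5,6,7,8,9,10,11,12,13}  (accept∈set)
'c' @ 3: {9,11,12}
'b' @ 4: {13}  (accept∈set)
final: {13}; accept 13 in set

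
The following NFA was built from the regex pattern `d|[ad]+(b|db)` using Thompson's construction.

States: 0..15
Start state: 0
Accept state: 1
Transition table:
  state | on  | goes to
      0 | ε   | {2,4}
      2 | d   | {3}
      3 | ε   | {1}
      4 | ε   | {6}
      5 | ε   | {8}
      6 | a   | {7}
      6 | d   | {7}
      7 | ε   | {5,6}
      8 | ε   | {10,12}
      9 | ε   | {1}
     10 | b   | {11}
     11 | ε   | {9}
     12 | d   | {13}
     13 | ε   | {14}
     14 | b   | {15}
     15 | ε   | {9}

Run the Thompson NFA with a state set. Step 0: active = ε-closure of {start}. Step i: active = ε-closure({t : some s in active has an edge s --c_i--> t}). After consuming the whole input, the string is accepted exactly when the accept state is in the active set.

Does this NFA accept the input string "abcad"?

Answer: REJECT

Derivation:
S₀ = ε-closure({0}) = {0,2,4,6}
'a' @ 1: {5,6,7,8,10,12}
'b' @ 2: {1,9,11}  [accepting]
'c' @ 3: {}  — state set empty
rest 'ad' ignored (set empty)
end set {} — state 1 not in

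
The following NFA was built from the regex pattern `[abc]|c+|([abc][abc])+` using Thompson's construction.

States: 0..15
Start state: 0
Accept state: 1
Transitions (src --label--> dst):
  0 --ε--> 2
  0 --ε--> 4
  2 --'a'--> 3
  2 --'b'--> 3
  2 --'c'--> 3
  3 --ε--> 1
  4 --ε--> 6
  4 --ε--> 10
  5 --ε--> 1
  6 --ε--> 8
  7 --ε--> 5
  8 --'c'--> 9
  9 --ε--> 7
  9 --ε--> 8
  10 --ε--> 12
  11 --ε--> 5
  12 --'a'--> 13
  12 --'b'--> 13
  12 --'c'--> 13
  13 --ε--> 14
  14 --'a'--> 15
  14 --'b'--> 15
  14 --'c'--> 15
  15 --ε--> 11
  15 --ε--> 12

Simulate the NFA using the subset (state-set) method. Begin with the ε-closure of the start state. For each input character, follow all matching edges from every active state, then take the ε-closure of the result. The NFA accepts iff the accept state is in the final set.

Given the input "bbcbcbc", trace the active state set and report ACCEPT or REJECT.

S₀ = ε-closure({0}) = {0,2,4,6,8,10,12}
'b' @ 1: {1,3,13,14}  [accepting]
'b' @ 2: {1,5,11,12,15}  [accepting]
'c' @ 3: {13,14}
'b' @ 4: {1,5,11,12,15}  [accepting]
'c' @ 5: {13,14}
'b' @ 6: {1,5,11,12,15}  [accepting]
'c' @ 7: {13,14}
final: {13,14}; accept 1 not in set

Answer: REJECT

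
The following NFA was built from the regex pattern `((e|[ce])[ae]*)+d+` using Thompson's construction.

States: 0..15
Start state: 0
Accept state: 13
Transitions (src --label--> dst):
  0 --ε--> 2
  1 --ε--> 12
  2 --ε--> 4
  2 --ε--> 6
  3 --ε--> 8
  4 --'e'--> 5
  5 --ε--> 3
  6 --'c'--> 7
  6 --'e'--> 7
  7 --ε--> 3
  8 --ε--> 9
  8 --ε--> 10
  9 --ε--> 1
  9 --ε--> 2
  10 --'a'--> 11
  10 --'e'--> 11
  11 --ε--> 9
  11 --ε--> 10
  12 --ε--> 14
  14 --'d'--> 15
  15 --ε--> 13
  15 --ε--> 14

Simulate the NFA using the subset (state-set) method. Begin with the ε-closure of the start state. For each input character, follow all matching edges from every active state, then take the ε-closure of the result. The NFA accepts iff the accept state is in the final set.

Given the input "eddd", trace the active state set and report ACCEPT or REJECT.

start: ε-closure({0}) = {0,2,4,6}
'e' @ 1: {1,2,3,4,5,6,7,8,9,10,12,14}
'd' @ 2: {13,14,15}  [accepting]
'd' @ 3: {13,14,15}  [accepting]
'd' @ 4: {13,14,15}  [accepting]
after full input: {13,14,15}  (accept=13 in)

Answer: ACCEPT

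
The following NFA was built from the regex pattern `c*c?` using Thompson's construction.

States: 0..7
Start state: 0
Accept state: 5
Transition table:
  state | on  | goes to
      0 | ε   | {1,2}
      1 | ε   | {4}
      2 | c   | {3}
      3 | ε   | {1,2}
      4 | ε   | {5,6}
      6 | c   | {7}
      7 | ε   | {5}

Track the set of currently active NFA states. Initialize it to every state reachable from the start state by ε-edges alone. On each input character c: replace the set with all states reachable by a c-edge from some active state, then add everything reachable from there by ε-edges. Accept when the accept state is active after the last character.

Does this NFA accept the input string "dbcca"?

Answer: REJECT

Derivation:
initial (ε-close {0}): {0,1,2,4,5,6}
'd' @ 1: {}  — no active states
rest 'bcca' ignored (set empty)
after full input: {}  (accept=5 not in)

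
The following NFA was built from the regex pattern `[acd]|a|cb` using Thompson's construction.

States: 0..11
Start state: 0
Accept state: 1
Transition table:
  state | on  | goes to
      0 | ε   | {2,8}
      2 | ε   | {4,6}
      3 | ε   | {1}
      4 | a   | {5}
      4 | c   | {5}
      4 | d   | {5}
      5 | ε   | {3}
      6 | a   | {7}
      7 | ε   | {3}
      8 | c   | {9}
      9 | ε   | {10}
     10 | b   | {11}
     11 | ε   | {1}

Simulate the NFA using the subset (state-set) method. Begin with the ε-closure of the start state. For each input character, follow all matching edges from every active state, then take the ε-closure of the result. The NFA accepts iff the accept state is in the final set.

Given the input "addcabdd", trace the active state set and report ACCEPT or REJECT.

Answer: REJECT

Trace:
initial (ε-close {0}): {0,2,4,6,8}
'a' @ 1: {1,3,5,7}  [accepting]
'd' @ 2: {}  — no active states
rest 'dcabdd' ignored (set empty)
final: {}; accept 1 not in set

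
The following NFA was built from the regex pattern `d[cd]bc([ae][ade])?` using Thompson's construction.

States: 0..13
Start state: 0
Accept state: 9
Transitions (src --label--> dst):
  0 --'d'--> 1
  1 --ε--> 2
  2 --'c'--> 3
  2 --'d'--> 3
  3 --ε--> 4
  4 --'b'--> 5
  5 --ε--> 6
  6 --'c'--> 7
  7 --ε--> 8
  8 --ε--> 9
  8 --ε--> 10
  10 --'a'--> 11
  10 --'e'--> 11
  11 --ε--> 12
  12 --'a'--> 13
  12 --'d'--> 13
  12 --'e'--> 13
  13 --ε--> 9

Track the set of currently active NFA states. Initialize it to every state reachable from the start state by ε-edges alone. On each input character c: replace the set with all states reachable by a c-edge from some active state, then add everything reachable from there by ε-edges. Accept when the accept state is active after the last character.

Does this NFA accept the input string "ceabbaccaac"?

S₀ = ε-closure({0}) = {0}
'c' @ 1: {}  — state set empty
rest 'eabbaccaac' ignored (set empty)
end set {} — state 9 not in

Answer: REJECT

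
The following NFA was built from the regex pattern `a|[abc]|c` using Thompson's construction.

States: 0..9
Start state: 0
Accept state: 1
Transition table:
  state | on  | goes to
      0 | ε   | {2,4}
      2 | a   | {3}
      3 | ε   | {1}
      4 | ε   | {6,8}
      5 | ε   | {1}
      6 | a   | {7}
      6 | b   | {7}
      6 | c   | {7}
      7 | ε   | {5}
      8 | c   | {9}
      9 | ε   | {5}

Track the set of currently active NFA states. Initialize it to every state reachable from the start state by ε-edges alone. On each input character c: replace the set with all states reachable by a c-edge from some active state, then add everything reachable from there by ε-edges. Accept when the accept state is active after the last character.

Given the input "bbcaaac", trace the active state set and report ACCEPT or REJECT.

start: ε-closure({0}) = {0,2,4,6,8}
'b' @ 1: {1,5,7}  (accept∈set)
'b' @ 2: {}  — state set empty
rest 'caaac' ignored (set empty)
end set {} — state 1 not in

Answer: REJECT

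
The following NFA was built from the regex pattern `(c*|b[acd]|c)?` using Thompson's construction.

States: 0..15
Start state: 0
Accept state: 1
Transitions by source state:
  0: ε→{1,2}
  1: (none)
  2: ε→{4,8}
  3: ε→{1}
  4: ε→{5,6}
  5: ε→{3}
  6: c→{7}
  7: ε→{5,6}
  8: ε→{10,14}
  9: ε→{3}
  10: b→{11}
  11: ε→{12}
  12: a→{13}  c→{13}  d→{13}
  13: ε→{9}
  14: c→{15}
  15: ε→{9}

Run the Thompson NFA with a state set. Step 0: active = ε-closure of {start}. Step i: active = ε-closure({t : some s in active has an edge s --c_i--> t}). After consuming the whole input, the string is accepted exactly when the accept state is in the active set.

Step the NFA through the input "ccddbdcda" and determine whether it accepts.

S₀ = ε-closure({0}) = {0,1,2,3,4,5,6,8,10,14}
'c' @ 1: {1,3,5,6,7,9,15}  [accepting]
'c' @ 2: {1,3,5,6,7}  [accepting]
'd' @ 3: {}  — dead — no transitions
rest 'dbdcda' ignored (set empty)
after full input: {}  (accept=1 not in)

Answer: REJECT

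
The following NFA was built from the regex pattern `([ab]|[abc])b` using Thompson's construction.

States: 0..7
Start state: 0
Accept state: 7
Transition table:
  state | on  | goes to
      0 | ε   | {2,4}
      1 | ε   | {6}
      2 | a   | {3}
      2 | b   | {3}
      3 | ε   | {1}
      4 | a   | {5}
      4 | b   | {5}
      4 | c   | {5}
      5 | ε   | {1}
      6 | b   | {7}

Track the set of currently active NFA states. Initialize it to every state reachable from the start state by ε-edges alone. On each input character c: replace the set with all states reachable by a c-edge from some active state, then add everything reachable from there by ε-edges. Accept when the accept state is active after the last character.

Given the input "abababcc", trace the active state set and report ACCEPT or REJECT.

Answer: REJECT

Steps:
start: ε-closure({0}) = {0,2,4}
'a' @ 1: {1,3,5,6}
'b' @ 2: {7}  [accepting]
'a' @ 3: {}  — dead — no transitions
rest 'babcc' ignored (set empty)
final: {}; accept 7 not in set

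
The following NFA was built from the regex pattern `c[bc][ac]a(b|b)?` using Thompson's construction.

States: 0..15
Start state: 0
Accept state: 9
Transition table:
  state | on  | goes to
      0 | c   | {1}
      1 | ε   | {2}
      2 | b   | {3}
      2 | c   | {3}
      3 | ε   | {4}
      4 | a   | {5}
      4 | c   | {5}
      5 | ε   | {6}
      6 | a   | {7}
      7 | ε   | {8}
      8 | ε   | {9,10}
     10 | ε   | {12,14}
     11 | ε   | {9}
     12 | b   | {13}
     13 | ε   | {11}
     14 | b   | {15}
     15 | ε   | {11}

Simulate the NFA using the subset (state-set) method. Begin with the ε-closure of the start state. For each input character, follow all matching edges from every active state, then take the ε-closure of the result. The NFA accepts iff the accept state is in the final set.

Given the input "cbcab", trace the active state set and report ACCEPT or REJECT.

Answer: ACCEPT

Trace:
S₀ = ε-closure({0}) = {0}
'c' @ 1: {1,2}
'b' @ 2: {3,4}
'c' @ 3: {5,6}
'a' @ 4: {7,8,9,10,12,14}  ✓accept
'b' @ 5: {9,11,13,15}  ✓accept
end set {9,11,13,15} — state 9 in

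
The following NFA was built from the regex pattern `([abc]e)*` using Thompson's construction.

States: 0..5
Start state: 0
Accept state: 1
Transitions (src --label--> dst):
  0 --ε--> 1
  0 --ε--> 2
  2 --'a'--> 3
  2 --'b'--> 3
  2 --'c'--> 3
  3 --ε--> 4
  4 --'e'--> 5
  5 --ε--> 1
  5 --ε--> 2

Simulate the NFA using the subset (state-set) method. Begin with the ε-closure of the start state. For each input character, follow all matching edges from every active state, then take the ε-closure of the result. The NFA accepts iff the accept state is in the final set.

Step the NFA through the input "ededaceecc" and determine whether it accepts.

initial (ε-close {0}): {0,1,2}
'e' @ 1: {}  — dead — no transitions
rest 'dedaceecc' ignored (set empty)
final: {}; accept 1 not in set

Answer: REJECT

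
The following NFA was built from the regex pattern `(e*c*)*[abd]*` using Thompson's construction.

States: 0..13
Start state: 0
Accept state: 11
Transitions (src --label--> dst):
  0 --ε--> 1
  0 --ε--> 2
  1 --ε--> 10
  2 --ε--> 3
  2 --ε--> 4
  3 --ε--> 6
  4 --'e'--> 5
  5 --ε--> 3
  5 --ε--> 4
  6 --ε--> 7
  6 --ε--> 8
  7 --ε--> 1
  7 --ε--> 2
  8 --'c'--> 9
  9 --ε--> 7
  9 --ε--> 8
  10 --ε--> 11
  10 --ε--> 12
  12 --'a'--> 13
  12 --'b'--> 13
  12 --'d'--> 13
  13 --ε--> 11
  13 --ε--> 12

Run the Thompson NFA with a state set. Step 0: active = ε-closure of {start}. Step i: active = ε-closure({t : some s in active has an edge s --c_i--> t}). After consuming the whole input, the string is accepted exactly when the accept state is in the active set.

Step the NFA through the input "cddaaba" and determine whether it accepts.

start: ε-closure({0}) = {0,1,2,3,4,6,7,8,10,11,12}
'c' @ 1: {1,2,3,4,6,7,8,9,10,11,12}  [accepting]
'd' @ 2: {11,12,13}  [accepting]
'd' @ 3: {11,12,13}  [accepting]
'a' @ 4: {11,12,13}  [accepting]
'a' @ 5: {11,12,13}  [accepting]
'b' @ 6: {11,12,13}  [accepting]
'a' @ 7: {11,12,13}  [accepting]
final: {11,12,13}; accept 11 in set

Answer: ACCEPT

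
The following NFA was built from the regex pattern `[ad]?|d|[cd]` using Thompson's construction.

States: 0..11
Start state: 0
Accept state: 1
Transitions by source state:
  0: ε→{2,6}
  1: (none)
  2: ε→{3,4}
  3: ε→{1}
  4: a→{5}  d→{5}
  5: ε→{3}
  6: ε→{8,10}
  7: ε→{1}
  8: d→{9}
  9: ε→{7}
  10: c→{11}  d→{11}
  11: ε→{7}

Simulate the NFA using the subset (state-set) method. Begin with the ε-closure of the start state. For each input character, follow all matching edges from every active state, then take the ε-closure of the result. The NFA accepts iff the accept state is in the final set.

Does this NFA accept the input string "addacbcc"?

Answer: REJECT

Derivation:
start: ε-closure({0}) = {0,1,2,3,4,6,8,10}
'a' @ 1: {1,3,5}  [accepting]
'd' @ 2: {}  — state set empty
rest 'dacbcc' ignored (set empty)
final: {}; accept 1 not in set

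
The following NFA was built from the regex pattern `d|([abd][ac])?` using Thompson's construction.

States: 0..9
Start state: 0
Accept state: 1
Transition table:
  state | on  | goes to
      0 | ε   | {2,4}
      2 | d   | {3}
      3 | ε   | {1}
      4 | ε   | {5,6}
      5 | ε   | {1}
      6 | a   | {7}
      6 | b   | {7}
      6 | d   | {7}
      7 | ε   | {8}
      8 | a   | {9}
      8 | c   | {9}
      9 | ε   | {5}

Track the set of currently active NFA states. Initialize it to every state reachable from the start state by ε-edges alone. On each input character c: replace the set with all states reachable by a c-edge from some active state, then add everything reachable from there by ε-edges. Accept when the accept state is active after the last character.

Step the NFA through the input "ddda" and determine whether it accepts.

initial (ε-close {0}): {0,1,2,4,5,6}
'd' @ 1: {1,3,7,8}  ✓accept
'd' @ 2: {}  — state set empty
rest 'da' ignored (set empty)
final: {}; accept 1 not in set

Answer: REJECT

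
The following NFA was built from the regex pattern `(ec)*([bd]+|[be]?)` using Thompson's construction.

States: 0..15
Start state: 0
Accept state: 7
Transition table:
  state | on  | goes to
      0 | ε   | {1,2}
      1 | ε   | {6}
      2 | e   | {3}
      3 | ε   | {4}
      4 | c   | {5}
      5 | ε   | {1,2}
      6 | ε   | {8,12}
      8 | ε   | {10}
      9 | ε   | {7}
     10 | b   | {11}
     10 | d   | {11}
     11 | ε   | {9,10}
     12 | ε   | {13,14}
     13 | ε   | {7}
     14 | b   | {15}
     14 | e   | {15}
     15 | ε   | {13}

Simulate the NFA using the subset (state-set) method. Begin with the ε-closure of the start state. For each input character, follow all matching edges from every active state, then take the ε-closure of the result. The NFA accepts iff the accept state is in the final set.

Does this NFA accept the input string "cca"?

Answer: REJECT

Derivation:
S₀ = ε-closure({0}) = {0,1,2,6,7,8,10,12,13,14}
'c' @ 1: {}  — dead — no transitions
rest 'ca' ignored (set empty)
after full input: {}  (accept=7 not in)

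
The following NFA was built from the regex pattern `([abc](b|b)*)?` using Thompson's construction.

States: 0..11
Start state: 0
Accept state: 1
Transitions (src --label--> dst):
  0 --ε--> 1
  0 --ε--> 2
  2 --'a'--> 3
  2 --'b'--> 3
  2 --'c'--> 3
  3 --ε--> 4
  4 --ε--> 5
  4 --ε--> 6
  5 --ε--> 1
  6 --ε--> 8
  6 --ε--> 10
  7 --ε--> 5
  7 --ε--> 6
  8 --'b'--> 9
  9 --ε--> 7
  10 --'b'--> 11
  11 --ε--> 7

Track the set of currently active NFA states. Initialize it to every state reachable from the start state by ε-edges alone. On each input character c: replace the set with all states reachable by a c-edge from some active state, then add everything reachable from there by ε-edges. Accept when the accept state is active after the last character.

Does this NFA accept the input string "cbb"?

start: ε-closure({0}) = {0,1,2}
'c' @ 1: {1,3,4,5,6,8,10}  [accepting]
'b' @ 2: {1,5,6,7,8,9,10,11}  [accepting]
'b' @ 3: {1,5,6,7,8,9,10,11}  [accepting]
end set {1,5,6,7,8,9,10,11} — state 1 in

Answer: ACCEPT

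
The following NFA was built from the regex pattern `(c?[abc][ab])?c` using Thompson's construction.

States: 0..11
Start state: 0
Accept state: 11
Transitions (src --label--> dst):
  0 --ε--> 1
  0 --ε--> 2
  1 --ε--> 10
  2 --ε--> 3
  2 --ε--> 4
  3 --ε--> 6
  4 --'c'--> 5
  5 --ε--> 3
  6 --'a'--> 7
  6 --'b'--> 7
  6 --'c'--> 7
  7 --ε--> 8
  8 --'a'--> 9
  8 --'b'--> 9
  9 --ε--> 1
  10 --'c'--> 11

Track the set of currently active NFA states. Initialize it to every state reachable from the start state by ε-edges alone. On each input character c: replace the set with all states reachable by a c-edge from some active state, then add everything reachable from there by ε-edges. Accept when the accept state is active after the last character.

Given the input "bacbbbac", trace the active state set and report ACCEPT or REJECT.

Answer: REJECT

Derivation:
S₀ = ε-closure({0}) = {0,1,2,3,4,6,10}
'b' @ 1: {7,8}
'a' @ 2: {1,9,10}
'c' @ 3: {11}  ✓accept
'b' @ 4: {}  — state set empty
rest 'bbac' ignored (set empty)
final: {}; accept 11 not in set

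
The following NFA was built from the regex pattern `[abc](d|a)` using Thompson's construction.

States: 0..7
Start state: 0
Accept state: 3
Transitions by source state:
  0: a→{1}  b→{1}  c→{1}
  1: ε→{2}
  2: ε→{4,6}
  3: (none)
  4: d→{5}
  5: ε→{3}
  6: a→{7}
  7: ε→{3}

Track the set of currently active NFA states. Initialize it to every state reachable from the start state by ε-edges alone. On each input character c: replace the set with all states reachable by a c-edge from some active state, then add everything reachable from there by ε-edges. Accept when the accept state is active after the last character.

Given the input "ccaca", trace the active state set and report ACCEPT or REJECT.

S₀ = ε-closure({0}) = {0}
'c' @ 1: {1,2,4,6}
'c' @ 2: {}  — no active states
rest 'aca' ignored (set empty)
after full input: {}  (accept=3 not in)

Answer: REJECT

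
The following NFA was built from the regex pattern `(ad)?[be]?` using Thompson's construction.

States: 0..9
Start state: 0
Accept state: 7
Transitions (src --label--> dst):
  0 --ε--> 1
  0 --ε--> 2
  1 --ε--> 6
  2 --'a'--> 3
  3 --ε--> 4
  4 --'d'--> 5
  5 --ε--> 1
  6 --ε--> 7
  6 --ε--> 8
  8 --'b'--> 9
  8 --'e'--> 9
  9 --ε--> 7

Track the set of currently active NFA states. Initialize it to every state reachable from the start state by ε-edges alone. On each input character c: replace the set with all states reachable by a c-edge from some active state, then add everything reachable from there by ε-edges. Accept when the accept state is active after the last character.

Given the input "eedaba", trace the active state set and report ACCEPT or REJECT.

Answer: REJECT

Derivation:
start: ε-closure({0}) = {0,1,2,6,7,8}
'e' @ 1: {7,9}  ✓accept
'e' @ 2: {}  — no active states
rest 'daba' ignored (set empty)
final: {}; accept 7 not in set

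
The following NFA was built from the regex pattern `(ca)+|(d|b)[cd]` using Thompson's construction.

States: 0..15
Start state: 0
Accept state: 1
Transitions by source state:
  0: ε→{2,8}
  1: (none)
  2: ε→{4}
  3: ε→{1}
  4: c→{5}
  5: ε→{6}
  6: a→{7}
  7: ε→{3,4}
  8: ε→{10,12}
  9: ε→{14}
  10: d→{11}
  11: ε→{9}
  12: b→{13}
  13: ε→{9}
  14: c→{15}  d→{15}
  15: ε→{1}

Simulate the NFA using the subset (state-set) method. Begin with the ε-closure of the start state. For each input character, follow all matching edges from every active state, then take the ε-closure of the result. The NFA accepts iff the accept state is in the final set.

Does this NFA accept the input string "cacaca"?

Answer: ACCEPT

Derivation:
initial (ε-close {0}): {0,2,4,8,10,12}
'c' @ 1: {5,6}
'a' @ 2: {1,3,4,7}  [accepting]
'c' @ 3: {5,6}
'a' @ 4: {1,3,4,7}  [accepting]
'c' @ 5: {5,6}
'a' @ 6: {1,3,4,7}  [accepting]
after full input: {1,3,4,7}  (accept=1 in)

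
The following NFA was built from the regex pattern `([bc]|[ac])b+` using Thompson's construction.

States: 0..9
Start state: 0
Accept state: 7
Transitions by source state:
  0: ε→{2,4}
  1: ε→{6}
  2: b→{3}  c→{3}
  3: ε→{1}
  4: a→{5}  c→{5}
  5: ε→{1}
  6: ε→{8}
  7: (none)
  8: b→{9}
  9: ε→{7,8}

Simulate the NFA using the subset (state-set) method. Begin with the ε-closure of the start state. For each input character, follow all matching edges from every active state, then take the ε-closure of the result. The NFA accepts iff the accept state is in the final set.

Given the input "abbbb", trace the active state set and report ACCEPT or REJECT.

Answer: ACCEPT

Trace:
start: ε-closure({0}) = {0,2,4}
'a' @ 1: {1,5,6,8}
'b' @ 2: {7,8,9}  ✓accept
'b' @ 3: {7,8,9}  ✓accept
'b' @ 4: {7,8,9}  ✓accept
'b' @ 5: {7,8,9}  ✓accept
final: {7,8,9}; accept 7 in set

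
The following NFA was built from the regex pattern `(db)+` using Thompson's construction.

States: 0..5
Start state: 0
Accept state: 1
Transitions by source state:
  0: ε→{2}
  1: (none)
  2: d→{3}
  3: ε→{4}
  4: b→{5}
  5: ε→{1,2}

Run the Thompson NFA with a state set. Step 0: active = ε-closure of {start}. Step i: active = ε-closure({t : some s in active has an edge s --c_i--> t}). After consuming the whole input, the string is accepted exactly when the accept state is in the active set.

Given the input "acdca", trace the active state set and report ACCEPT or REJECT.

start: ε-closure({0}) = {0,2}
'a' @ 1: {}  — no active states
rest 'cdca' ignored (set empty)
end set {} — state 1 not in

Answer: REJECT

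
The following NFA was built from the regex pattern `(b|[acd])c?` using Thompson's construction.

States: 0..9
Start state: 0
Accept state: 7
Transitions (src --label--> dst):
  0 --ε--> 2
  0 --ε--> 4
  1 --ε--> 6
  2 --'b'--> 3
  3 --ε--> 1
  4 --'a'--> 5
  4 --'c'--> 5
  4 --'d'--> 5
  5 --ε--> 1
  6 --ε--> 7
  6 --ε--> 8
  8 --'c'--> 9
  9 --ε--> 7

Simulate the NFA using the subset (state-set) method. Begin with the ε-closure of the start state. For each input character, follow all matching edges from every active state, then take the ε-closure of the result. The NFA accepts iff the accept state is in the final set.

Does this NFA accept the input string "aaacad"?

Answer: REJECT

Derivation:
S₀ = ε-closure({0}) = {0,2,4}
'a' @ 1: {1,5,6,7,8}  (accept∈set)
'a' @ 2: {}  — no active states
rest 'acad' ignored (set empty)
final: {}; accept 7 not in set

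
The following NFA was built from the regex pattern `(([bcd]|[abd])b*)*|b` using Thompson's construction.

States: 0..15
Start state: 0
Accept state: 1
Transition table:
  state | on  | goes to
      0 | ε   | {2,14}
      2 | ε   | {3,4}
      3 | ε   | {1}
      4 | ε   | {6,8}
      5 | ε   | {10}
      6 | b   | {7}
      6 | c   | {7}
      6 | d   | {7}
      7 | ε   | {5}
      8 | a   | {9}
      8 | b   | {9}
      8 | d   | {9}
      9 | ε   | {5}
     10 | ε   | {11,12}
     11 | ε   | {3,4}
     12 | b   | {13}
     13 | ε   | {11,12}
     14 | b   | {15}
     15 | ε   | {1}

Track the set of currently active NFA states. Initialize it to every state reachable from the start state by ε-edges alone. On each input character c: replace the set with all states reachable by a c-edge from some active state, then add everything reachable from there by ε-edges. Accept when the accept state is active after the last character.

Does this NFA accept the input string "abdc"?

S₀ = ε-closure({0}) = {0,1,2,3,4,6,8,14}
'a' @ 1: {1,3,4,5,6,8,9,10,11,12}  ✓accept
'b' @ 2: {1,3,4,5,6,7,8,9,10,11,12,13}  ✓accept
'd' @ 3: {1,3,4,5,6,7,8,9,10,11,12}  ✓accept
'c' @ 4: {1,3,4,5,6,7,8,10,11,12}  ✓accept
end set {1,3,4,5,6,7,8,10,11,12} — state 1 in

Answer: ACCEPT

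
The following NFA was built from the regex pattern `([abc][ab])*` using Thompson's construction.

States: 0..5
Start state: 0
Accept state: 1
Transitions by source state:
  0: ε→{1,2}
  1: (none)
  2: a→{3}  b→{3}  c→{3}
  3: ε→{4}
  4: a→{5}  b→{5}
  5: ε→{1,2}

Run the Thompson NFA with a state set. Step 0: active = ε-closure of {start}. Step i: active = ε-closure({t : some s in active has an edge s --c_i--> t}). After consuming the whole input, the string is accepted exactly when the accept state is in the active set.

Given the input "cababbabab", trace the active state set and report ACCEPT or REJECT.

S₀ = ε-closure({0}) = {0,1,2}
'c' @ 1: {3,4}
'a' @ 2: {1,2,5}  ✓accept
'b' @ 3: {3,4}
'a' @ 4: {1,2,5}  ✓accept
'b' @ 5: {3,4}
'b' @ 6: {1,2,5}  ✓accept
'a' @ 7: {3,4}
'b' @ 8: {1,2,5}  ✓accept
'a' @ 9: {3,4}
'b' @ 10: {1,2,5}  ✓accept
end set {1,2,5} — state 1 in

Answer: ACCEPT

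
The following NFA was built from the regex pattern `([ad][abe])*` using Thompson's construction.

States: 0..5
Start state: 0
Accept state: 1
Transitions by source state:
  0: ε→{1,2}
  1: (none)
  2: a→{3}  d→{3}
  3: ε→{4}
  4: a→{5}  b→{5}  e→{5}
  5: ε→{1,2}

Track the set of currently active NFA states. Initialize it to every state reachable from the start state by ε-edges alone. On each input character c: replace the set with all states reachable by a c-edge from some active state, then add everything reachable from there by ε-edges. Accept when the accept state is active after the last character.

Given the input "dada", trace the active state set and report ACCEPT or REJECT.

start: ε-closure({0}) = {0,1,2}
'd' @ 1: {3,4}
'a' @ 2: {1,2,5}  ✓accept
'd' @ 3: {3,4}
'a' @ 4: {1,2,5}  ✓accept
after full input: {1,2,5}  (accept=1 in)

Answer: ACCEPT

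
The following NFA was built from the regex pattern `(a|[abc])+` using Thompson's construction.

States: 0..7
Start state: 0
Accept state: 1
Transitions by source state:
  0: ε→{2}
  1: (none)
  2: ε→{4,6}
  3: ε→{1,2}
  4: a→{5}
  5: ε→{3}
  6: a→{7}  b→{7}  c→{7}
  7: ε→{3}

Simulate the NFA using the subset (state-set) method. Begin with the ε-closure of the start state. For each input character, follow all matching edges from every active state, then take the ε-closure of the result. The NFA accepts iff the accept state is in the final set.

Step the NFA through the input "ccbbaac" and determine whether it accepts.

Answer: ACCEPT

Steps:
start: ε-closure({0}) = {0,2,4,6}
'c' @ 1: {1,2,3,4,6,7}  [accepting]
'c' @ 2: {1,2,3,4,6,7}  [accepting]
'b' @ 3: {1,2,3,4,6,7}  [accepting]
'b' @ 4: {1,2,3,4,6,7}  [accepting]
'a' @ 5: {1,2,3,4,5,6,7}  [accepting]
'a' @ 6: {1,2,3,4,5,6,7}  [accepting]
'c' @ 7: {1,2,3,4,6,7}  [accepting]
end set {1,2,3,4,6,7} — state 1 in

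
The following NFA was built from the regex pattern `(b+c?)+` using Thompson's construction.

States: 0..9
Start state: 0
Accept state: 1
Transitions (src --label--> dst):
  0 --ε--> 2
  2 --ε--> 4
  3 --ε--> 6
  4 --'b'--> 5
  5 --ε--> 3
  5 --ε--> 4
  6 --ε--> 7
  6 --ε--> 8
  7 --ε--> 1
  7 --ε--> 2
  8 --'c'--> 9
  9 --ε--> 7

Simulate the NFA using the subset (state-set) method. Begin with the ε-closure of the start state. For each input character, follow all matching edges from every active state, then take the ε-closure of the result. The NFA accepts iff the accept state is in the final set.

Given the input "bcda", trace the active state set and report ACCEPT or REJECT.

start: ε-closure({0}) = {0,2,4}
'b' @ 1: {1,2,3,4,5,6,7,8}  [accepting]
'c' @ 2: {1,2,4,7,9}  [accepting]
'd' @ 3: {}  — no active states
rest 'a' ignored (set empty)
end set {} — state 1 not in

Answer: REJECT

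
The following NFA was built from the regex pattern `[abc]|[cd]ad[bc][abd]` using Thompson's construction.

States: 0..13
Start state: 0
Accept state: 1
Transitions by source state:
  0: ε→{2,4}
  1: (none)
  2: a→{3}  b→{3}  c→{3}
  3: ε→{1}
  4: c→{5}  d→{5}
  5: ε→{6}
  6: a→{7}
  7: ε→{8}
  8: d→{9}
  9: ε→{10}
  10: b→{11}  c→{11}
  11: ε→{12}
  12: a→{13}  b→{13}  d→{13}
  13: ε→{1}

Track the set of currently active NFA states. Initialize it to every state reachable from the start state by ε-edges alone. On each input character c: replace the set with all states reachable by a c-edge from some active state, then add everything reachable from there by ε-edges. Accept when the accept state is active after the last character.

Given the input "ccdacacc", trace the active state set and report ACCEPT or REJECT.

S₀ = ε-closure({0}) = {0,2,4}
'c' @ 1: {1,3,5,6}  (accept∈set)
'c' @ 2: {}  — dead — no transitions
rest 'dacacc' ignored (set empty)
after full input: {}  (accept=1 not in)

Answer: REJECT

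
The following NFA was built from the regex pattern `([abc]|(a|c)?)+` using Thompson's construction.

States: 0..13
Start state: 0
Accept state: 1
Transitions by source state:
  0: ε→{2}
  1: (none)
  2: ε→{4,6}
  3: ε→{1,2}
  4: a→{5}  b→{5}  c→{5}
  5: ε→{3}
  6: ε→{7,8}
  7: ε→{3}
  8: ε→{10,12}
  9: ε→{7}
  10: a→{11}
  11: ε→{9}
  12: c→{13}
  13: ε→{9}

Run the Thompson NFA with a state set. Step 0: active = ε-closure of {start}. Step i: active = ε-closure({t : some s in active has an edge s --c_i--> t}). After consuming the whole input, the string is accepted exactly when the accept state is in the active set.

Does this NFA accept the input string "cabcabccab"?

Answer: ACCEPT

Derivation:
initial (ε-close {0}): {0,1,2,3,4,6,7,8,10,12}
'c' @ 1: {1,2,3,4,5,6,7,8,9,10,12,13}  ✓accept
'a' @ 2: {1,2,3,4,5,6,7,8,9,10,11,12}  ✓accept
'b' @ 3: {1,2,3,4,5,6,7,8,10,12}  ✓accept
'c' @ 4: {1,2,3,4,5,6,7,8,9,10,12,13}  ✓accept
'a' @ 5: {1,2,3,4,5,6,7,8,9,10,11,12}  ✓accept
'b' @ 6: {1,2,3,4,5,6,7,8,10,12}  ✓accept
'c' @ 7: {1,2,3,4,5,6,7,8,9,10,12,13}  ✓accept
'c' @ 8: {1,2,3,4,5,6,7,8,9,10,12,13}  ✓accept
'a' @ 9: {1,2,3,4,5,6,7,8,9,10,11,12}  ✓accept
'b' @ 10: {1,2,3,4,5,6,7,8,10,12}  ✓accept
final: {1,2,3,4,5,6,7,8,10,12}; accept 1 in set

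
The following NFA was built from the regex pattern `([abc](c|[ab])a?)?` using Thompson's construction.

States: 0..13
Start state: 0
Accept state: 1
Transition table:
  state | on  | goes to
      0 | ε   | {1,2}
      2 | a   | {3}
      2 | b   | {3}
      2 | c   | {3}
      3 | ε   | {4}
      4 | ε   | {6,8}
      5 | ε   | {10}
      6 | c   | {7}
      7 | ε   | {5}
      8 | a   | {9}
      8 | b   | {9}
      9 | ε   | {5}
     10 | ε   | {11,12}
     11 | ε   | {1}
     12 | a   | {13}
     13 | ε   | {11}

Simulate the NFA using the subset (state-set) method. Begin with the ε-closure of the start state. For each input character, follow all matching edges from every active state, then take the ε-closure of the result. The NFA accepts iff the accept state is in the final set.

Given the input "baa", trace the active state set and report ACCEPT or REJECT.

start: ε-closure({0}) = {0,1,2}
'b' @ 1: {3,4,6,8}
'a' @ 2: {1,5,9,10,11,12}  [accepting]
'a' @ 3: {1,11,13}  [accepting]
after full input: {1,11,13}  (accept=1 in)

Answer: ACCEPT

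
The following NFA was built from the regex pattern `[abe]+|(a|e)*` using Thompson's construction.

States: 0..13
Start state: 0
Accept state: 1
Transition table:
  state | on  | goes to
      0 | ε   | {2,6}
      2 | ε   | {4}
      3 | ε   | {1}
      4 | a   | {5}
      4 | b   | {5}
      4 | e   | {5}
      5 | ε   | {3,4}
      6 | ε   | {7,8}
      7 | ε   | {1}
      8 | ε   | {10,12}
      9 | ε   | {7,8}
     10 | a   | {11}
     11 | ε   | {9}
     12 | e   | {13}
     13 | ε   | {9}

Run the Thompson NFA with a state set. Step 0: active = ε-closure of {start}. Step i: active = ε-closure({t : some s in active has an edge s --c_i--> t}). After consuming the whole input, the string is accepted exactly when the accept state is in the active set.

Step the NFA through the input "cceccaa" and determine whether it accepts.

Answer: REJECT

Trace:
S₀ = ε-closure({0}) = {0,1,2,4,6,7,8,10,12}
'c' @ 1: {}  — dead — no transitions
rest 'ceccaa' ignored (set empty)
final: {}; accept 1 not in set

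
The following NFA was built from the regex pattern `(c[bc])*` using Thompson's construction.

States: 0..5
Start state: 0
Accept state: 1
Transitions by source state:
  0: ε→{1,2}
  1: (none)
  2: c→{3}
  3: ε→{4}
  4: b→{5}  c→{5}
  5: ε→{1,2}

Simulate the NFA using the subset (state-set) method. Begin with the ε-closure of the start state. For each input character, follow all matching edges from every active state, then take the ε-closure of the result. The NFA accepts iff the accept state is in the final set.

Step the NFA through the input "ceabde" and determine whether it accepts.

Answer: REJECT

Steps:
initial (ε-close {0}): {0,1,2}
'c' @ 1: {3,4}
'e' @ 2: {}  — state set empty
rest 'abde' ignored (set empty)
final: {}; accept 1 not in set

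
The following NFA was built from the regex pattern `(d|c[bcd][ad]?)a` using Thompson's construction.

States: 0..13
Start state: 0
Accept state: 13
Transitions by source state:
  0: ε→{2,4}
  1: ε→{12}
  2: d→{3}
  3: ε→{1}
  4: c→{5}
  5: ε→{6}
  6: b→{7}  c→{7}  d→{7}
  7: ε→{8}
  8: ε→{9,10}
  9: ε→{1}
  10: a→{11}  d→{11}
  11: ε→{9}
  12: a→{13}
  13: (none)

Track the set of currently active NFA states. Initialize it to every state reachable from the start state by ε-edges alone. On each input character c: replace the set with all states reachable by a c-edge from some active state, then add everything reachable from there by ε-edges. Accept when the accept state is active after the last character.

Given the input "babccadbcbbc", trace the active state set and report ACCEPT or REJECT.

initial (ε-close {0}): {0,2,4}
'b' @ 1: {}  — dead — no transitions
rest 'abccadbcbbc' ignored (set empty)
final: {}; accept 13 not in set

Answer: REJECT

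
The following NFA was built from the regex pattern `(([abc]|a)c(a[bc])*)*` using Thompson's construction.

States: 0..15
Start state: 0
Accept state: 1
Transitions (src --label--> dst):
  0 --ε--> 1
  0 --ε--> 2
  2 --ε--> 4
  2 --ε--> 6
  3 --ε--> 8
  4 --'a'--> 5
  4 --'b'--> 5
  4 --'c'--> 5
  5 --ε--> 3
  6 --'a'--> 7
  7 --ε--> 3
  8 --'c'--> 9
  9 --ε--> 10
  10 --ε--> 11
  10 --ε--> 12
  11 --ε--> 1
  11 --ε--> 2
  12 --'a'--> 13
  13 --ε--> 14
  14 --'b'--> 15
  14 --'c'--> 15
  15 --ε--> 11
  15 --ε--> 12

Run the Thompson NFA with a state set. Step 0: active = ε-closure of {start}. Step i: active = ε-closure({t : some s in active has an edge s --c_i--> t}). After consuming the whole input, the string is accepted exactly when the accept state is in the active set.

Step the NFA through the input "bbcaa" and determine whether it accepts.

start: ε-closure({0}) = {0,1,2,4,6}
'b' @ 1: {3,5,8}
'b' @ 2: {}  — dead — no transitions
rest 'caa' ignored (set empty)
final: {}; accept 1 not in set

Answer: REJECT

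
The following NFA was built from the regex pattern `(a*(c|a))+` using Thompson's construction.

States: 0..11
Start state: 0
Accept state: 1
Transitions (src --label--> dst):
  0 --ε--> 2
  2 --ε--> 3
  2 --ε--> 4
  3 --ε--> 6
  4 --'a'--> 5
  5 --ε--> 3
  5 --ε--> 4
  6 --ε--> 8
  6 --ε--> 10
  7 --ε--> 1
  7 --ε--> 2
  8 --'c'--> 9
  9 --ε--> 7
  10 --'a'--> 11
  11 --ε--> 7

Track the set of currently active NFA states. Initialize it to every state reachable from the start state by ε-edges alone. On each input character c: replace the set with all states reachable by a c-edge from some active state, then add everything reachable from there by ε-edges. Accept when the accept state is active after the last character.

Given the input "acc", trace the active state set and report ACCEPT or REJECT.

initial (ε-close {0}): {0,2,3,4,6,8,10}
'a' @ 1: {1,2,3,4,5,6,7,8,10,11}  (accept∈set)
'c' @ 2: {1,2,3,4,6,7,8,9,10}  (accept∈set)
'c' @ 3: {1,2,3,4,6,7,8,9,10}  (accept∈set)
end set {1,2,3,4,6,7,8,9,10} — state 1 in

Answer: ACCEPT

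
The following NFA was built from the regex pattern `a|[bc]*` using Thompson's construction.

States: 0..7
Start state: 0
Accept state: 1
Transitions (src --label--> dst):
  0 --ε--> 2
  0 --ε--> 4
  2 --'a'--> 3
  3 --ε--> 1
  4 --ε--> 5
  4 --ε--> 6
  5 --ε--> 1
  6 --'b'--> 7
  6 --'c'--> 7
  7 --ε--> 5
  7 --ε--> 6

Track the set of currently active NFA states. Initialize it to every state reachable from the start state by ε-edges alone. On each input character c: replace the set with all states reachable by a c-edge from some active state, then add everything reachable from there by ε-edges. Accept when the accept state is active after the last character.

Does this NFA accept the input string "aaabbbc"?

start: ε-closure({0}) = {0,1,2,4,5,6}
'a' @ 1: {1,3}  [accepting]
'a' @ 2: {}  — dead — no transitions
rest 'abbbc' ignored (set empty)
end set {} — state 1 not in

Answer: REJECT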